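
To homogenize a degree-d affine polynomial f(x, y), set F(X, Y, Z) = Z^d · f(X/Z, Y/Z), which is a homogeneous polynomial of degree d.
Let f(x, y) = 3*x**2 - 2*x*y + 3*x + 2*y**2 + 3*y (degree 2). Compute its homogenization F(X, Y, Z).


F(X, Y, Z) = 3*X**2 - 2*X*Y + 3*X*Z + 2*Y**2 + 3*Y*Z

deg(f) = 2.
Substitute x = X/Z, y = Y/Z into f, then multiply by Z^2.
  monomial 3·x^2·y^0 ↦ 3·X^2·Y^0·Z^0.
  monomial -2·x^1·y^1 ↦ -2·X^1·Y^1·Z^0.
  monomial 3·x^1·y^0 ↦ 3·X^1·Y^0·Z^1.
  monomial 2·x^0·y^2 ↦ 2·X^0·Y^2·Z^0.
  monomial 3·x^0·y^1 ↦ 3·X^0·Y^1·Z^1.
Collecting: F(X, Y, Z) = 3*X**2 - 2*X*Y + 3*X*Z + 2*Y**2 + 3*Y*Z.


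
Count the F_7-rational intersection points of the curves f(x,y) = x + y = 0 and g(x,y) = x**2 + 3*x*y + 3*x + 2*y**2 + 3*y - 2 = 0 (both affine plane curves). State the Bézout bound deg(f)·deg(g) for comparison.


Common zeros: ∅; count = 0; Bézout bound = 2.

deg(f) = 1, deg(g) = 2, so Bézout bound = 2.
Scan x ∈ F_7. For each x, list the y ∈ F_7 with f(x, y) ≡ 0 and those with g(x, y) ≡ 0 (mod 7); the common zeros in that column are the intersection.
  x = 0: f ≡ 0 at y ∈ {0}; g ≡ 0 at y ∈ {4, 5}; common: ∅.
  x = 1: f ≡ 0 at y ∈ {6}; g ≡ 0 at y ∈ ∅; common: ∅.
  x = 2: f ≡ 0 at y ∈ {5}; g ≡ 0 at y ∈ ∅; common: ∅.
  x = 3: f ≡ 0 at y ∈ {4}; g ≡ 0 at y ∈ {3, 5}; common: ∅.
  x = 4: f ≡ 0 at y ∈ {3}; g ≡ 0 at y ∈ ∅; common: ∅.
  x = 5: f ≡ 0 at y ∈ {2}; g ≡ 0 at y ∈ ∅; common: ∅.
  x = 6: f ≡ 0 at y ∈ {1}; g ≡ 0 at y ∈ {3, 4}; common: ∅.
Collecting: common zeros = ∅, so the count is 0.
Comparison with the Bézout bound: 0 ≤ 2 = deg(f)·deg(g), as expected for curves with no common component (the affine F_7-count falls short of the bound because intersections may lie at infinity, over extension fields, or carry multiplicity).


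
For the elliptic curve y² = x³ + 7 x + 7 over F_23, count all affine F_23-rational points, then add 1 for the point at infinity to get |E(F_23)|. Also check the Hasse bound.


Affine points = {(2, 11), (2, 12), (3, 3), (3, 20), (5, 11), (5, 12), (6, 9), (6, 14), (7, 10), (7, 13), (8, 0), (11, 9), (11, 14), (12, 5), (12, 18), (13, 8), (13, 15), (16, 11), (16, 12), (17, 5), (17, 18), (18, 10), (18, 13), (21, 10), (21, 13)}; affine count = 25; |E(F_23)| = 26.

Discriminant check: Δ ∝ 4a³ + 27b² = 4·7³ + 27·7² = 4·343 + 27·49 ≡ 4 (mod 23). Nonzero ⇒ E is nonsingular.
For each x ∈ F_23, compute rhs = x³ + 7·x + 7 mod 23, then count y ∈ F_23 with y² ≡ rhs.
  x = 0: rhs = 7, matching y values: none (0 points).
  x = 1: rhs = 15, matching y values: none (0 points).
  x = 2: rhs = 6, matching y values: 11, 12 (2 points).
  x = 3: rhs = 9, matching y values: 3, 20 (2 points).
  x = 4: rhs = 7, matching y values: none (0 points).
  x = 5: rhs = 6, matching y values: 11, 12 (2 points).
  x = 6: rhs = 12, matching y values: 9, 14 (2 points).
  x = 7: rhs = 8, matching y values: 10, 13 (2 points).
  x = 8: rhs = 0, matching y values: 0 (1 points).
  x = 9: rhs = 17, matching y values: none (0 points).
  x = 10: rhs = 19, matching y values: none (0 points).
  x = 11: rhs = 12, matching y values: 9, 14 (2 points).
  x = 12: rhs = 2, matching y values: 5, 18 (2 points).
  x = 13: rhs = 18, matching y values: 8, 15 (2 points).
  x = 14: rhs = 20, matching y values: none (0 points).
  x = 15: rhs = 14, matching y values: none (0 points).
  x = 16: rhs = 6, matching y values: 11, 12 (2 points).
  x = 17: rhs = 2, matching y values: 5, 18 (2 points).
  x = 18: rhs = 8, matching y values: 10, 13 (2 points).
  x = 19: rhs = 7, matching y values: none (0 points).
  x = 20: rhs = 5, matching y values: none (0 points).
  x = 21: rhs = 8, matching y values: 10, 13 (2 points).
  x = 22: rhs = 22, matching y values: none (0 points).
Total affine count: 25.
Full point count |E(F_23)| = 25 + 1 = 26.
Hasse bound: |26 − (23+1)| = |2| = 2 ≤ 2√23 ≈ 9.5917 ✓.


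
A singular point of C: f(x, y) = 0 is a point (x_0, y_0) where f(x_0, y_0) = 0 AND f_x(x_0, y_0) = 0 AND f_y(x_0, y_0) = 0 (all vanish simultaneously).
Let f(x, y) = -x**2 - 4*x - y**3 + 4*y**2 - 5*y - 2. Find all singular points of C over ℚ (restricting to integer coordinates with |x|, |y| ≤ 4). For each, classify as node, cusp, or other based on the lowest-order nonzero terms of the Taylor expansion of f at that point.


Singular points: {(-2, 1)}; classification: node.

Compute partial derivatives:
  f_x = -2*x - 4.
  f_y = -3*y**2 + 8*y - 5.
Scan x_0 ∈ {−4, ..., 4}. For each x_0, f_y(x_0, y) is a polynomial in y; find its integer roots y ∈ {−4, ..., 4}, then test f_x and f at those candidates.
  x = -4: f_y(-4, y) = -3*y**2 + 8*y - 5; vanishes at y ∈ {1}. (-4, 1): f_x = 4 ≠ 0.
  x = -3: f_y(-3, y) = -3*y**2 + 8*y - 5; vanishes at y ∈ {1}. (-3, 1): f_x = 2 ≠ 0.
  x = -2: f_y(-2, y) = -3*y**2 + 8*y - 5; vanishes at y ∈ {1}. (-2, 1): f_x = 0, f = 0 — SINGULAR.
  x = -1: f_y(-1, y) = -3*y**2 + 8*y - 5; vanishes at y ∈ {1}. (-1, 1): f_x = -2 ≠ 0.
  x = 0: f_y(0, y) = -3*y**2 + 8*y - 5; vanishes at y ∈ {1}. (0, 1): f_x = -4 ≠ 0.
  x = 1: f_y(1, y) = -3*y**2 + 8*y - 5; vanishes at y ∈ {1}. (1, 1): f_x = -6 ≠ 0.
  x = 2: f_y(2, y) = -3*y**2 + 8*y - 5; vanishes at y ∈ {1}. (2, 1): f_x = -8 ≠ 0.
  x = 3: f_y(3, y) = -3*y**2 + 8*y - 5; vanishes at y ∈ {1}. (3, 1): f_x = -10 ≠ 0.
  x = 4: f_y(4, y) = -3*y**2 + 8*y - 5; vanishes at y ∈ {1}. (4, 1): f_x = -12 ≠ 0.
Only singular point on the grid: (-2, 1).
Classify: substitute x = -2 + u, y = 1 + v and expand: f = -u**2 - v**3 + v**2.
No constant or linear terms (consistent with a singular point). Quadratic part: -u**2 + v**2. Cubic part: -v**3.
The quadratic part v**2 - u**2 = (v − u)(v + u) splits into two distinct linear factors, so there are two distinct tangent lines y − 1 = ±(x − -2) — this is a node (ordinary double point).
Classification: node.


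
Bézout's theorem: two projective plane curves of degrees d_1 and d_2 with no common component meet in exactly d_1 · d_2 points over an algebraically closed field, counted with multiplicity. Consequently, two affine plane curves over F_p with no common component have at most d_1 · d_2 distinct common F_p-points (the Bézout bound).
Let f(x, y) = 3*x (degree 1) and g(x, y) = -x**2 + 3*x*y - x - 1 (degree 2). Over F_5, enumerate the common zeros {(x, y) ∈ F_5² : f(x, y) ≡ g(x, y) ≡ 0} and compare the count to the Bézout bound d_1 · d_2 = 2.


Common zeros: ∅; count = 0; Bézout bound = 2.

deg(f) = 1, deg(g) = 2, so Bézout bound = 2.
Scan x ∈ F_5. For each x, list the y ∈ F_5 with f(x, y) ≡ 0 and those with g(x, y) ≡ 0 (mod 5); the common zeros in that column are the intersection.
  x = 0: f ≡ 0 at y ∈ {0, 1, 2, 3, 4}; g ≡ 0 at y ∈ ∅; common: ∅.
  x = 1: f ≡ 0 at y ∈ ∅; g ≡ 0 at y ∈ {1}; common: ∅.
  x = 2: f ≡ 0 at y ∈ ∅; g ≡ 0 at y ∈ {2}; common: ∅.
  x = 3: f ≡ 0 at y ∈ ∅; g ≡ 0 at y ∈ {2}; common: ∅.
  x = 4: f ≡ 0 at y ∈ ∅; g ≡ 0 at y ∈ {3}; common: ∅.
Collecting: common zeros = ∅, so the count is 0.
Comparison with the Bézout bound: 0 ≤ 2 = deg(f)·deg(g), as expected for curves with no common component (the affine F_5-count falls short of the bound because intersections may lie at infinity, over extension fields, or carry multiplicity).


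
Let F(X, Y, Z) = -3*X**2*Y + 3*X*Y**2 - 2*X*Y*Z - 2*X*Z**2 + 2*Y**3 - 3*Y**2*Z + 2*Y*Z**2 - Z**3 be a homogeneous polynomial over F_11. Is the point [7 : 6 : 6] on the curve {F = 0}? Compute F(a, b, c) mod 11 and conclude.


F(7,6,6) ≡ 10 (mod 11); P is NOT on the curve.

Evaluate F(7, 6, 6) term-by-term (mod 11).
  -3*X**2*Y ↦ -3·49·6·1 = -882
  3*X*Y**2 ↦ 3·7·36·1 = 756
  -2*X*Y*Z ↦ -2·7·6·6 = -504
  -2*X*Z**2 ↦ -2·7·1·36 = -504
  2*Y**3 ↦ 2·1·216·1 = 432
  -3*Y**2*Z ↦ -3·1·36·6 = -648
  2*Y*Z**2 ↦ 2·1·6·36 = 432
  -Z**3 ↦ -1·1·1·216 = -216
Sum: F(7, 6, 6) = (-882) + (756) + (-504) + (-504) + (432) + (-648) + (432) + (-216) = -1134.
Reducing mod 11: -1134 ≡ 10 (mod 11).
Since F(a, b, c) ≡ 10 ≠ 0 (mod 11), P does NOT lie on the curve.


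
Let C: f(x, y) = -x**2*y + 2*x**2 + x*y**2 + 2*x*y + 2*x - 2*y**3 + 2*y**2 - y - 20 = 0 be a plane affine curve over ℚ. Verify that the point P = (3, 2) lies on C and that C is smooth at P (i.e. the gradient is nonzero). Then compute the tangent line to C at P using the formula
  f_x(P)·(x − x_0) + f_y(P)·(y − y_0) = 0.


Tangent line at P: 10*x - 8*y - 14 = 0.

Step 1: f(3, 2) = 0, so P lies on C.
Step 2: partial derivatives
  f_x(x, y) = -2*x*y + 4*x + y**2 + 2*y + 2, f_y(x, y) = -x**2 + 2*x*y + 2*x - 6*y**2 + 4*y - 1.
  f_x(P) = 10, f_y(P) = -8 (gradient nonzero, so P is smooth).
Step 3: tangent line at P: 10·(x − 3) + -8·(y − 2) = 0.
Expanding: 10*x - 8*y - 14 = 0.


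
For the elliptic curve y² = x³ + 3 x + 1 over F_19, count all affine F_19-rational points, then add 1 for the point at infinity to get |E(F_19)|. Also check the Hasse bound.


Affine points = {(0, 1), (0, 18), (1, 9), (1, 10), (4, 1), (4, 18), (6, 8), (6, 11), (7, 2), (7, 17), (8, 9), (8, 10), (9, 4), (9, 15), (10, 9), (10, 10), (11, 4), (11, 15), (12, 6), (12, 13), (15, 1), (15, 18), (17, 5), (17, 14), (18, 4), (18, 15)}; affine count = 26; |E(F_19)| = 27.

Discriminant check: Δ ∝ 4a³ + 27b² = 4·3³ + 27·1² = 4·27 + 27·1 ≡ 2 (mod 19). Nonzero ⇒ E is nonsingular.
For each x ∈ F_19, compute rhs = x³ + 3·x + 1 mod 19, then count y ∈ F_19 with y² ≡ rhs.
  x = 0: rhs = 1, matching y values: 1, 18 (2 points).
  x = 1: rhs = 5, matching y values: 9, 10 (2 points).
  x = 2: rhs = 15, matching y values: none (0 points).
  x = 3: rhs = 18, matching y values: none (0 points).
  x = 4: rhs = 1, matching y values: 1, 18 (2 points).
  x = 5: rhs = 8, matching y values: none (0 points).
  x = 6: rhs = 7, matching y values: 8, 11 (2 points).
  x = 7: rhs = 4, matching y values: 2, 17 (2 points).
  x = 8: rhs = 5, matching y values: 9, 10 (2 points).
  x = 9: rhs = 16, matching y values: 4, 15 (2 points).
  x = 10: rhs = 5, matching y values: 9, 10 (2 points).
  x = 11: rhs = 16, matching y values: 4, 15 (2 points).
  x = 12: rhs = 17, matching y values: 6, 13 (2 points).
  x = 13: rhs = 14, matching y values: none (0 points).
  x = 14: rhs = 13, matching y values: none (0 points).
  x = 15: rhs = 1, matching y values: 1, 18 (2 points).
  x = 16: rhs = 3, matching y values: none (0 points).
  x = 17: rhs = 6, matching y values: 5, 14 (2 points).
  x = 18: rhs = 16, matching y values: 4, 15 (2 points).
Total affine count: 26.
Full point count |E(F_19)| = 26 + 1 = 27.
Hasse bound: |27 − (19+1)| = |7| = 7 ≤ 2√19 ≈ 8.7178 ✓.


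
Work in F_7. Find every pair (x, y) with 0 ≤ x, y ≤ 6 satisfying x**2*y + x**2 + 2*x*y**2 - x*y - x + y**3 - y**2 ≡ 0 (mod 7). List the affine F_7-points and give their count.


Affine F_7-points: {(0, 0), (0, 1), (1, 0), (1, 6), (5, 4)}; count = 5.

For each of the 49 pairs (x, y) ∈ F_7², evaluate f(x, y) mod 7. Record the zeros.
  x = 0: [0↦0, 1↦0, 2↦4, 3↦4, 4↦6, 5↦2, 6↦5]  zeros at y ∈ {0, 1}
  x = 1: [0↦0, 1↦2, 2↦5, 3↦1, 4↦3, 5↦3, 6↦0]  zeros at y ∈ {0, 6}
  x = 2: [0↦2, 1↦1, 2↦5, 3↦6, 4↦3, 5↦2, 6↦2]  zeros at y ∈ ∅
  x = 3: [0↦6, 1↦4, 2↦4, 3↦5, 4↦6, 5↦6, 6↦4]  zeros at y ∈ ∅
  x = 4: [0↦5, 1↦4, 2↦2, 3↦5, 4↦5, 5↦1, 6↦6]  zeros at y ∈ ∅
  x = 5: [0↦6, 1↦1, 2↦6, 3↦6, 4↦0, 5↦1, 6↦1]  zeros at y ∈ {4}
  x = 6: [0↦2, 1↦2, 2↦2, 3↦1, 4↦5, 5↦6, 6↦3]  zeros at y ∈ ∅
Collecting zeros: affine points = {(0, 0), (0, 1), (1, 0), (1, 6), (5, 4)}.
Total count |C(F_7)_aff| = 5.


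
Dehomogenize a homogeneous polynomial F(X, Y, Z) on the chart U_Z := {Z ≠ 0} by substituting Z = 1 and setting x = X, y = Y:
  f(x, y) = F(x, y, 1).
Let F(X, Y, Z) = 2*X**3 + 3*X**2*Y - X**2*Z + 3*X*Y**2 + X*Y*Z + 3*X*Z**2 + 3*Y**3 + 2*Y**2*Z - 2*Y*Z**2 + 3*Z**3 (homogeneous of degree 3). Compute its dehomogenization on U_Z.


f(x, y) = 2*x**3 + 3*x**2*y - x**2 + 3*x*y**2 + x*y + 3*x + 3*y**3 + 2*y**2 - 2*y + 3

On U_Z we set Z = 1. Each monomial c·X^i·Y^j·Z^k in F becomes c·x^i·y^j·1^k = c·x^i·y^j.
Substituting Z = 1: F(X, Y, 1) = 2*x**3 + 3*x**2*y - x**2 + 3*x*y**2 + x*y + 3*x + 3*y**3 + 2*y**2 - 2*y + 3.
Note: deg(f) ≤ deg(F) = 3; strict inequality happens when F is divisible by Z (lost terms).


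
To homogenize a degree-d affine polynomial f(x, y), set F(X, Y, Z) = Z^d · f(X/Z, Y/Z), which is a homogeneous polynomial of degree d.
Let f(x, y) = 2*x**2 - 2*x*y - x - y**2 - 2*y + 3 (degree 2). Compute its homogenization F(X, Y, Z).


F(X, Y, Z) = 2*X**2 - 2*X*Y - X*Z - Y**2 - 2*Y*Z + 3*Z**2

deg(f) = 2.
Substitute x = X/Z, y = Y/Z into f, then multiply by Z^2.
  monomial 2·x^2·y^0 ↦ 2·X^2·Y^0·Z^0.
  monomial -2·x^1·y^1 ↦ -2·X^1·Y^1·Z^0.
  monomial -1·x^1·y^0 ↦ -1·X^1·Y^0·Z^1.
  monomial -1·x^0·y^2 ↦ -1·X^0·Y^2·Z^0.
  monomial -2·x^0·y^1 ↦ -2·X^0·Y^1·Z^1.
  monomial 3·x^0·y^0 ↦ 3·X^0·Y^0·Z^2.
Collecting: F(X, Y, Z) = 2*X**2 - 2*X*Y - X*Z - Y**2 - 2*Y*Z + 3*Z**2.


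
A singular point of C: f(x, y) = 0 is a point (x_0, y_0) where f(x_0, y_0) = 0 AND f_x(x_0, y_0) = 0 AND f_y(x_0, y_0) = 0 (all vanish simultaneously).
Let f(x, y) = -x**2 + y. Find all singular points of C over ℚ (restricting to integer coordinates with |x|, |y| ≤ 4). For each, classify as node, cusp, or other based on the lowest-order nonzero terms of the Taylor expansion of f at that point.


No singular points in the scanned grid; C is smooth there.

Compute partial derivatives:
  f_x = -2*x.
  f_y = 1.
f_y = 1 is a nonzero constant, so f_y never vanishes: no point (x, y) can satisfy f = f_x = f_y = 0. In particular no (x, y) ∈ {−4, ..., 4}² is singular; the curve is smooth.


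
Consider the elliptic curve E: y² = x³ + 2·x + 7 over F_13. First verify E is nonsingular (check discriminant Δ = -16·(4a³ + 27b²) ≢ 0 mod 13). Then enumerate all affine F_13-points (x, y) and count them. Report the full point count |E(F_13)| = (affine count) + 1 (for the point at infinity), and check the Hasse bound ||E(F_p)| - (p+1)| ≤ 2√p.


Affine points = {(1, 6), (1, 7), (3, 1), (3, 12), (4, 1), (4, 12), (5, 5), (5, 8), (6, 1), (6, 12), (7, 0), (9, 0), (10, 0), (12, 2), (12, 11)}; affine count = 15; |E(F_13)| = 16.

Discriminant check: Δ ∝ 4a³ + 27b² = 4·2³ + 27·7² = 4·8 + 27·49 ≡ 3 (mod 13). Nonzero ⇒ E is nonsingular.
For each x ∈ F_13, compute rhs = x³ + 2·x + 7 mod 13, then count y ∈ F_13 with y² ≡ rhs.
  x = 0: rhs = 7, matching y values: none (0 points).
  x = 1: rhs = 10, matching y values: 6, 7 (2 points).
  x = 2: rhs = 6, matching y values: none (0 points).
  x = 3: rhs = 1, matching y values: 1, 12 (2 points).
  x = 4: rhs = 1, matching y values: 1, 12 (2 points).
  x = 5: rhs = 12, matching y values: 5, 8 (2 points).
  x = 6: rhs = 1, matching y values: 1, 12 (2 points).
  x = 7: rhs = 0, matching y values: 0 (1 points).
  x = 8: rhs = 2, matching y values: none (0 points).
  x = 9: rhs = 0, matching y values: 0 (1 points).
  x = 10: rhs = 0, matching y values: 0 (1 points).
  x = 11: rhs = 8, matching y values: none (0 points).
  x = 12: rhs = 4, matching y values: 2, 11 (2 points).
Total affine count: 15.
Full point count |E(F_13)| = 15 + 1 = 16.
Hasse bound: |16 − (13+1)| = |2| = 2 ≤ 2√13 ≈ 7.2111 ✓.


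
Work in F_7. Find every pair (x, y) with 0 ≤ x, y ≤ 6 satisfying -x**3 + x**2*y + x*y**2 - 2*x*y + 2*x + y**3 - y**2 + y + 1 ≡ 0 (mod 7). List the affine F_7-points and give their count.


Affine F_7-points: {(0, 2), (2, 1), (3, 5), (4, 1), (6, 0), (6, 3), (6, 6)}; count = 7.

For each of the 49 pairs (x, y) ∈ F_7², evaluate f(x, y) mod 7. Record the zeros.
  x = 0: [0↦1, 1↦2, 2↦0, 3↦1, 4↦4, 5↦1, 6↦5]  zeros at y ∈ {2}
  x = 1: [0↦2, 1↦3, 2↦3, 3↦1, 4↦3, 5↦1, 6↦1]  zeros at y ∈ ∅
  x = 2: [0↦4, 1↦0, 2↦4, 3↦1, 4↦4, 5↦5, 6↦3]  zeros at y ∈ {1}
  x = 3: [0↦1, 1↦1, 2↦4, 3↦2, 4↦1, 5↦0, 6↦5]  zeros at y ∈ {5}
  x = 4: [0↦1, 1↦0, 2↦4, 3↦5, 4↦2, 5↦1, 6↦1]  zeros at y ∈ {1}
  x = 5: [0↦5, 1↦5, 2↦5, 3↦4, 4↦1, 5↦2, 6↦6]  zeros at y ∈ ∅
  x = 6: [0↦0, 1↦3, 2↦1, 3↦0, 4↦6, 5↦4, 6↦0]  zeros at y ∈ {0, 3, 6}
Collecting zeros: affine points = {(0, 2), (2, 1), (3, 5), (4, 1), (6, 0), (6, 3), (6, 6)}.
Total count |C(F_7)_aff| = 7.


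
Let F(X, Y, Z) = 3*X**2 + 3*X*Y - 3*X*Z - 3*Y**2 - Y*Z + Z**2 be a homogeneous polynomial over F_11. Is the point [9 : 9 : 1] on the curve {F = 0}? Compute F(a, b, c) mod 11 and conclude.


F(9,9,1) ≡ 10 (mod 11); P is NOT on the curve.

Evaluate F(9, 9, 1) term-by-term (mod 11).
  3*X**2 ↦ 3·81·1·1 = 243
  3*X*Y ↦ 3·9·9·1 = 243
  -3*X*Z ↦ -3·9·1·1 = -27
  -3*Y**2 ↦ -3·1·81·1 = -243
  -Y*Z ↦ -1·1·9·1 = -9
  Z**2 ↦ 1·1·1·1 = 1
Sum: F(9, 9, 1) = (243) + (243) + (-27) + (-243) + (-9) + (1) = 208.
Reducing mod 11: 208 ≡ 10 (mod 11).
Since F(a, b, c) ≡ 10 ≠ 0 (mod 11), P does NOT lie on the curve.


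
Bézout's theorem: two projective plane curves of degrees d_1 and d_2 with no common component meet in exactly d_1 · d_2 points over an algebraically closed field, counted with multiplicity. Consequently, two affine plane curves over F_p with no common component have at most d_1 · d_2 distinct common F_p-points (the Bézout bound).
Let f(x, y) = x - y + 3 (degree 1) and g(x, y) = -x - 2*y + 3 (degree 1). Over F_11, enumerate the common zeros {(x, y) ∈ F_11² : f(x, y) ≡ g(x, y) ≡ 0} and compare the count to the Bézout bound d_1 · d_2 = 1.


Common zeros: {(10, 2)}; count = 1; Bézout bound = 1.

deg(f) = 1, deg(g) = 1, so Bézout bound = 1.
Scan x ∈ F_11. For each x, list the y ∈ F_11 with f(x, y) ≡ 0 and those with g(x, y) ≡ 0 (mod 11); the common zeros in that column are the intersection.
  x = 0: f ≡ 0 at y ∈ {3}; g ≡ 0 at y ∈ {7}; common: ∅.
  x = 1: f ≡ 0 at y ∈ {4}; g ≡ 0 at y ∈ {1}; common: ∅.
  x = 2: f ≡ 0 at y ∈ {5}; g ≡ 0 at y ∈ {6}; common: ∅.
  x = 3: f ≡ 0 at y ∈ {6}; g ≡ 0 at y ∈ {0}; common: ∅.
  x = 4: f ≡ 0 at y ∈ {7}; g ≡ 0 at y ∈ {5}; common: ∅.
  x = 5: f ≡ 0 at y ∈ {8}; g ≡ 0 at y ∈ {10}; common: ∅.
  x = 6: f ≡ 0 at y ∈ {9}; g ≡ 0 at y ∈ {4}; common: ∅.
  x = 7: f ≡ 0 at y ∈ {10}; g ≡ 0 at y ∈ {9}; common: ∅.
  x = 8: f ≡ 0 at y ∈ {0}; g ≡ 0 at y ∈ {3}; common: ∅.
  x = 9: f ≡ 0 at y ∈ {1}; g ≡ 0 at y ∈ {8}; common: ∅.
  x = 10: f ≡ 0 at y ∈ {2}; g ≡ 0 at y ∈ {2}; common: {2}.
Collecting: common zeros = {(10, 2)}, so the count is 1.
Comparison with the Bézout bound: 1 ≤ 1 = deg(f)·deg(g), as expected for curves with no common component (the bound is attained).


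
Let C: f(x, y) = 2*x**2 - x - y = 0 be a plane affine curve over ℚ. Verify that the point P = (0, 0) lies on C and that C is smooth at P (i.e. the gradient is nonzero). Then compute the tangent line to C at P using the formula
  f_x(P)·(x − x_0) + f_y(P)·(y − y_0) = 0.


Tangent line at P: -x - y = 0.

Step 1: f(0, 0) = 0, so P lies on C.
Step 2: partial derivatives
  f_x(x, y) = 4*x - 1, f_y(x, y) = -1.
  f_x(P) = -1, f_y(P) = -1 (gradient nonzero, so P is smooth).
Step 3: tangent line at P: -1·(x − 0) + -1·(y − 0) = 0.
Expanding: -x - y = 0.


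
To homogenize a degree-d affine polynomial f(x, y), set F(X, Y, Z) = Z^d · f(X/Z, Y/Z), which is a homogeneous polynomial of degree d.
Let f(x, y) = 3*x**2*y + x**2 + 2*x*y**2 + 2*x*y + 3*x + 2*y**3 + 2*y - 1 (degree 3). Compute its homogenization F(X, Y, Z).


F(X, Y, Z) = 3*X**2*Y + X**2*Z + 2*X*Y**2 + 2*X*Y*Z + 3*X*Z**2 + 2*Y**3 + 2*Y*Z**2 - Z**3

deg(f) = 3.
Substitute x = X/Z, y = Y/Z into f, then multiply by Z^3.
  monomial 3·x^2·y^1 ↦ 3·X^2·Y^1·Z^0.
  monomial 1·x^2·y^0 ↦ 1·X^2·Y^0·Z^1.
  monomial 2·x^1·y^2 ↦ 2·X^1·Y^2·Z^0.
  monomial 2·x^1·y^1 ↦ 2·X^1·Y^1·Z^1.
  monomial 3·x^1·y^0 ↦ 3·X^1·Y^0·Z^2.
  monomial 2·x^0·y^3 ↦ 2·X^0·Y^3·Z^0.
  monomial 2·x^0·y^1 ↦ 2·X^0·Y^1·Z^2.
  monomial -1·x^0·y^0 ↦ -1·X^0·Y^0·Z^3.
Collecting: F(X, Y, Z) = 3*X**2*Y + X**2*Z + 2*X*Y**2 + 2*X*Y*Z + 3*X*Z**2 + 2*Y**3 + 2*Y*Z**2 - Z**3.


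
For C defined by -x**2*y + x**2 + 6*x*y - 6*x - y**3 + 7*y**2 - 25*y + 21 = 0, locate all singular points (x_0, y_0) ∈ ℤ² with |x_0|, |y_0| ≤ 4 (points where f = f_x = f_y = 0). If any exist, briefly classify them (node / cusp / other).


Singular points: {(3, 2)}; classification: node.

Compute partial derivatives:
  f_x = -2*x*y + 2*x + 6*y - 6.
  f_y = -x**2 + 6*x - 3*y**2 + 14*y - 25.
Scan x_0 ∈ {−4, ..., 4}. For each x_0, f_y(x_0, y) is a polynomial in y; find its integer roots y ∈ {−4, ..., 4}, then test f_x and f at those candidates.
  x = -4: f_y(-4, y) = -3*y**2 + 14*y - 65; no integer root y with |y| ≤ 4.
  x = -3: f_y(-3, y) = -3*y**2 + 14*y - 52; no integer root y with |y| ≤ 4.
  x = -2: f_y(-2, y) = -3*y**2 + 14*y - 41; no integer root y with |y| ≤ 4.
  x = -1: f_y(-1, y) = -3*y**2 + 14*y - 32; no integer root y with |y| ≤ 4.
  x = 0: f_y(0, y) = -3*y**2 + 14*y - 25; no integer root y with |y| ≤ 4.
  x = 1: f_y(1, y) = -3*y**2 + 14*y - 20; no integer root y with |y| ≤ 4.
  x = 2: f_y(2, y) = -3*y**2 + 14*y - 17; no integer root y with |y| ≤ 4.
  x = 3: f_y(3, y) = -3*y**2 + 14*y - 16; vanishes at y ∈ {2}. (3, 2): f_x = 0, f = 0 — SINGULAR.
  x = 4: f_y(4, y) = -3*y**2 + 14*y - 17; no integer root y with |y| ≤ 4.
Only singular point on the grid: (3, 2).
Classify: substitute x = 3 + u, y = 2 + v and expand: f = -u**2*v - u**2 - v**3 + v**2.
No constant or linear terms (consistent with a singular point). Quadratic part: -u**2 + v**2. Cubic part: -u**2*v - v**3.
The quadratic part v**2 - u**2 = (v − u)(v + u) splits into two distinct linear factors, so there are two distinct tangent lines y − 2 = ±(x − 3) — this is a node (ordinary double point).
Classification: node.


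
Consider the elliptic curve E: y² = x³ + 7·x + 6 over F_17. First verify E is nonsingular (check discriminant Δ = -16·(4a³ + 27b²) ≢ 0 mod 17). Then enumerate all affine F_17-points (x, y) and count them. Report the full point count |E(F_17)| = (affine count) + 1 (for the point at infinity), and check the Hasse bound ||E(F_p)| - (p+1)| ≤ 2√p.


Affine points = {(4, 8), (4, 9), (5, 8), (5, 9), (6, 3), (6, 14), (8, 8), (8, 9), (9, 4), (9, 13), (12, 4), (12, 13), (13, 4), (13, 13), (14, 3), (14, 14), (15, 1), (15, 16), (16, 7), (16, 10)}; affine count = 20; |E(F_17)| = 21.

Discriminant check: Δ ∝ 4a³ + 27b² = 4·7³ + 27·6² = 4·343 + 27·36 ≡ 15 (mod 17). Nonzero ⇒ E is nonsingular.
For each x ∈ F_17, compute rhs = x³ + 7·x + 6 mod 17, then count y ∈ F_17 with y² ≡ rhs.
  x = 0: rhs = 6, matching y values: none (0 points).
  x = 1: rhs = 14, matching y values: none (0 points).
  x = 2: rhs = 11, matching y values: none (0 points).
  x = 3: rhs = 3, matching y values: none (0 points).
  x = 4: rhs = 13, matching y values: 8, 9 (2 points).
  x = 5: rhs = 13, matching y values: 8, 9 (2 points).
  x = 6: rhs = 9, matching y values: 3, 14 (2 points).
  x = 7: rhs = 7, matching y values: none (0 points).
  x = 8: rhs = 13, matching y values: 8, 9 (2 points).
  x = 9: rhs = 16, matching y values: 4, 13 (2 points).
  x = 10: rhs = 5, matching y values: none (0 points).
  x = 11: rhs = 3, matching y values: none (0 points).
  x = 12: rhs = 16, matching y values: 4, 13 (2 points).
  x = 13: rhs = 16, matching y values: 4, 13 (2 points).
  x = 14: rhs = 9, matching y values: 3, 14 (2 points).
  x = 15: rhs = 1, matching y values: 1, 16 (2 points).
  x = 16: rhs = 15, matching y values: 7, 10 (2 points).
Total affine count: 20.
Full point count |E(F_17)| = 20 + 1 = 21.
Hasse bound: |21 − (17+1)| = |3| = 3 ≤ 2√17 ≈ 8.2462 ✓.


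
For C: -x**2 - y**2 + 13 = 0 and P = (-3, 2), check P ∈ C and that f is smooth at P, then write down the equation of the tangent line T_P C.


Tangent line at P: 6*x - 4*y + 26 = 0.

Step 1: f(-3, 2) = 0, so P lies on C.
Step 2: partial derivatives
  f_x(x, y) = -2*x, f_y(x, y) = -2*y.
  f_x(P) = 6, f_y(P) = -4 (gradient nonzero, so P is smooth).
Step 3: tangent line at P: 6·(x − -3) + -4·(y − 2) = 0.
Expanding: 6*x - 4*y + 26 = 0.


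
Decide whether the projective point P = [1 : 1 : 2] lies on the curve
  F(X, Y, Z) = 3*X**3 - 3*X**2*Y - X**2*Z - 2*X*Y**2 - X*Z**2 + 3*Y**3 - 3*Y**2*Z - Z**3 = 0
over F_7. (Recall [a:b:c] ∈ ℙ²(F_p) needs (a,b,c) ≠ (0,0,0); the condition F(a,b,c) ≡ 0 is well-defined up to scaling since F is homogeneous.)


F(1,1,2) ≡ 2 (mod 7); P is NOT on the curve.

Evaluate F(1, 1, 2) term-by-term (mod 7).
  3*X**3 ↦ 3·1·1·1 = 3
  -3*X**2*Y ↦ -3·1·1·1 = -3
  -X**2*Z ↦ -1·1·1·2 = -2
  -2*X*Y**2 ↦ -2·1·1·1 = -2
  -X*Z**2 ↦ -1·1·1·4 = -4
  3*Y**3 ↦ 3·1·1·1 = 3
  -3*Y**2*Z ↦ -3·1·1·2 = -6
  -Z**3 ↦ -1·1·1·8 = -8
Sum: F(1, 1, 2) = (3) + (-3) + (-2) + (-2) + (-4) + (3) + (-6) + (-8) = -19.
Reducing mod 7: -19 ≡ 2 (mod 7).
Since F(a, b, c) ≡ 2 ≠ 0 (mod 7), P does NOT lie on the curve.


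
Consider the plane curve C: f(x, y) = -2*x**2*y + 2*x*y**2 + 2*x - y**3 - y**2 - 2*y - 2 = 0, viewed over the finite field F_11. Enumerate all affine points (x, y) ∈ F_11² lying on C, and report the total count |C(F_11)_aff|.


Affine F_11-points: {(0, 3), (0, 8), (0, 10), (1, 0), (2, 7), (4, 1), (4, 8), (4, 9), (7, 3), (8, 4), (9, 1), (9, 6), (9, 10), (10, 4), (10, 6), (10, 9)}; count = 16.

For each of the 121 pairs (x, y) ∈ F_11², evaluate f(x, y) mod 11. Record the zeros.
  x = 0: [0↦9, 1↦5, 2↦4, 3↦0, 4↦9, 5↦3, 6↦9, 7↦10, 8↦0, 9↦6, 10↦0]  zeros at y ∈ {3, 8, 10}
  x = 1: [0↦0, 1↦7, 2↦10, 3↦3, 4↦2, 5↦1, 6↦5, 7↦8, 8↦4, 9↦9, 10↦6]  zeros at y ∈ {0}
  x = 2: [0↦2, 1↦5, 2↦8, 3↦5, 4↦1, 5↦1, 6↦10, 7↦0, 8↦9, 9↦9, 10↦5]  zeros at y ∈ {7}
  x = 3: [0↦4, 1↦10, 2↦9, 3↦6, 4↦6, 5↦3, 6↦2, 7↦8, 8↦4, 9↦6, 10↦8]  zeros at y ∈ ∅
  x = 4: [0↦6, 1↦0, 2↦2, 3↦6, 4↦6, 5↦7, 6↦3, 7↦10, 8↦0, 9↦0, 10↦4]  zeros at y ∈ {1, 8, 9}
  x = 5: [0↦8, 1↦8, 2↦9, 3↦5, 4↦1, 5↦2, 6↦2, 7↦6, 8↦8, 9↦2, 10↦4]  zeros at y ∈ ∅
  x = 6: [0↦10, 1↦1, 2↦8, 3↦3, 4↦2, 5↦10, 6↦10, 7↦7, 8↦6, 9↦1, 10↦8]  zeros at y ∈ ∅
  x = 7: [0↦1, 1↦1, 2↦10, 3↦0, 4↦9, 5↦9, 6↦5, 7↦2, 8↦5, 9↦8, 10↦5]  zeros at y ∈ {3}
  x = 8: [0↦3, 1↦8, 2↦4, 3↦7, 4↦0, 5↦10, 6↦9, 7↦2, 8↦5, 9↦1, 10↦6]  zeros at y ∈ {4}
  x = 9: [0↦5, 1↦0, 2↦1, 3↦2, 4↦8, 5↦2, 6↦0, 7↦7, 8↦6, 9↦2, 10↦0]  zeros at y ∈ {1, 6, 10}
  x = 10: [0↦7, 1↦10, 2↦1, 3↦7, 4↦0, 5↦7, 6↦0, 7↦6, 8↦8, 9↦0, 10↦9]  zeros at y ∈ {4, 6, 9}
Collecting zeros: affine points = {(0, 3), (0, 8), (0, 10), (1, 0), (2, 7), (4, 1), (4, 8), (4, 9), (7, 3), (8, 4), (9, 1), (9, 6), (9, 10), (10, 4), (10, 6), (10, 9)}.
Total count |C(F_11)_aff| = 16.


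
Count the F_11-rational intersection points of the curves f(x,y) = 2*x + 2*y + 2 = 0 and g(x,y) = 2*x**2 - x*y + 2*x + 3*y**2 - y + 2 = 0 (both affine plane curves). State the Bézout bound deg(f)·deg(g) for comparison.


Common zeros: {(1, 9)}; count = 1; Bézout bound = 2.

deg(f) = 1, deg(g) = 2, so Bézout bound = 2.
Scan x ∈ F_11. For each x, list the y ∈ F_11 with f(x, y) ≡ 0 and those with g(x, y) ≡ 0 (mod 11); the common zeros in that column are the intersection.
  x = 0: f ≡ 0 at y ∈ {10}; g ≡ 0 at y ∈ ∅; common: ∅.
  x = 1: f ≡ 0 at y ∈ {9}; g ≡ 0 at y ∈ {9, 10}; common: {9}.
  x = 2: f ≡ 0 at y ∈ {8}; g ≡ 0 at y ∈ ∅; common: ∅.
  x = 3: f ≡ 0 at y ∈ {7}; g ≡ 0 at y ∈ {6, 10}; common: ∅.
  x = 4: f ≡ 0 at y ∈ {6}; g ≡ 0 at y ∈ {2, 7}; common: ∅.
  x = 5: f ≡ 0 at y ∈ {5}; g ≡ 0 at y ∈ ∅; common: ∅.
  x = 6: f ≡ 0 at y ∈ {4}; g ≡ 0 at y ∈ ∅; common: ∅.
  x = 7: f ≡ 0 at y ∈ {3}; g ≡ 0 at y ∈ {2, 8}; common: ∅.
  x = 8: f ≡ 0 at y ∈ {2}; g ≡ 0 at y ∈ {5, 9}; common: ∅.
  x = 9: f ≡ 0 at y ∈ {1}; g ≡ 0 at y ∈ ∅; common: ∅.
  x = 10: f ≡ 0 at y ∈ {0}; g ≡ 0 at y ∈ {5, 6}; common: ∅.
Collecting: common zeros = {(1, 9)}, so the count is 1.
Comparison with the Bézout bound: 1 ≤ 2 = deg(f)·deg(g), as expected for curves with no common component (the affine F_11-count falls short of the bound because intersections may lie at infinity, over extension fields, or carry multiplicity).


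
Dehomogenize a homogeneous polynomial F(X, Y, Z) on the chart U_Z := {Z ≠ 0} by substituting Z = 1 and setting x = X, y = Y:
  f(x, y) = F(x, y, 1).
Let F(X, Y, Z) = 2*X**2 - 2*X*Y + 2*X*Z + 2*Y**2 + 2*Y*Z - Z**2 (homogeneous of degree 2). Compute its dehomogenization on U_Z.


f(x, y) = 2*x**2 - 2*x*y + 2*x + 2*y**2 + 2*y - 1

On U_Z we set Z = 1. Each monomial c·X^i·Y^j·Z^k in F becomes c·x^i·y^j·1^k = c·x^i·y^j.
Substituting Z = 1: F(X, Y, 1) = 2*x**2 - 2*x*y + 2*x + 2*y**2 + 2*y - 1.
Note: deg(f) ≤ deg(F) = 2; strict inequality happens when F is divisible by Z (lost terms).


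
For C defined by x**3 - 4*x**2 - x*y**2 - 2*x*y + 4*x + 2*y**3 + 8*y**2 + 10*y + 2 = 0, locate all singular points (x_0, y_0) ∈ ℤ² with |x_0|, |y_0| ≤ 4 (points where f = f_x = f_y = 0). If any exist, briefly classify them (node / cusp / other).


Singular points: {(1, -1)}; classification: node.

Compute partial derivatives:
  f_x = 3*x**2 - 8*x - y**2 - 2*y + 4.
  f_y = -2*x*y - 2*x + 6*y**2 + 16*y + 10.
Scan x_0 ∈ {−4, ..., 4}. For each x_0, f_y(x_0, y) is a polynomial in y; find its integer roots y ∈ {−4, ..., 4}, then test f_x and f at those candidates.
  x = -4: f_y(-4, y) = 6*y**2 + 24*y + 18; vanishes at y ∈ {-3, -1}. (-4, -3): f_x = 81 ≠ 0; (-4, -1): f_x = 85 ≠ 0.
  x = -3: f_y(-3, y) = 6*y**2 + 22*y + 16; vanishes at y ∈ {-1}. (-3, -1): f_x = 56 ≠ 0.
  x = -2: f_y(-2, y) = 6*y**2 + 20*y + 14; vanishes at y ∈ {-1}. (-2, -1): f_x = 33 ≠ 0.
  x = -1: f_y(-1, y) = 6*y**2 + 18*y + 12; vanishes at y ∈ {-2, -1}. (-1, -2): f_x = 15 ≠ 0; (-1, -1): f_x = 16 ≠ 0.
  x = 0: f_y(0, y) = 6*y**2 + 16*y + 10; vanishes at y ∈ {-1}. (0, -1): f_x = 5 ≠ 0.
  x = 1: f_y(1, y) = 6*y**2 + 14*y + 8; vanishes at y ∈ {-1}. (1, -1): f_x = 0, f = 0 — SINGULAR.
  x = 2: f_y(2, y) = 6*y**2 + 12*y + 6; vanishes at y ∈ {-1}. (2, -1): f_x = 1 ≠ 0.
  x = 3: f_y(3, y) = 6*y**2 + 10*y + 4; vanishes at y ∈ {-1}. (3, -1): f_x = 8 ≠ 0.
  x = 4: f_y(4, y) = 6*y**2 + 8*y + 2; vanishes at y ∈ {-1}. (4, -1): f_x = 21 ≠ 0.
Only singular point on the grid: (1, -1).
Classify: substitute x = 1 + u, y = -1 + v and expand: f = u**3 - u**2 - u*v**2 + 2*v**3 + v**2.
No constant or linear terms (consistent with a singular point). Quadratic part: -u**2 + v**2. Cubic part: u**3 - u*v**2 + 2*v**3.
The quadratic part v**2 - u**2 = (v − u)(v + u) splits into two distinct linear factors, so there are two distinct tangent lines y − -1 = ±(x − 1) — this is a node (ordinary double point).
Classification: node.


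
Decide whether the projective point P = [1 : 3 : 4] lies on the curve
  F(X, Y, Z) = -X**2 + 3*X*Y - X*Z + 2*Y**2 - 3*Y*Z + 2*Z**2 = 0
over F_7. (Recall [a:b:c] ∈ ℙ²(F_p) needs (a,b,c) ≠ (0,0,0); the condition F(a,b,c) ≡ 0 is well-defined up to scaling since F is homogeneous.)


F(1,3,4) ≡ 4 (mod 7); P is NOT on the curve.

Evaluate F(1, 3, 4) term-by-term (mod 7).
  -X**2 ↦ -1·1·1·1 = -1
  3*X*Y ↦ 3·1·3·1 = 9
  -X*Z ↦ -1·1·1·4 = -4
  2*Y**2 ↦ 2·1·9·1 = 18
  -3*Y*Z ↦ -3·1·3·4 = -36
  2*Z**2 ↦ 2·1·1·16 = 32
Sum: F(1, 3, 4) = (-1) + (9) + (-4) + (18) + (-36) + (32) = 18.
Reducing mod 7: 18 ≡ 4 (mod 7).
Since F(a, b, c) ≡ 4 ≠ 0 (mod 7), P does NOT lie on the curve.


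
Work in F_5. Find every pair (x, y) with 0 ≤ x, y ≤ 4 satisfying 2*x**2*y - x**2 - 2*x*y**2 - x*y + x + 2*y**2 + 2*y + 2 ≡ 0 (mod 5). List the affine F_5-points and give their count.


Affine F_5-points: {(1, 1), (2, 0), (2, 4), (3, 4), (4, 0)}; count = 5.

For each of the 25 pairs (x, y) ∈ F_5², evaluate f(x, y) mod 5. Record the zeros.
  x = 0: [0↦2, 1↦1, 2↦4, 3↦1, 4↦2]  zeros at y ∈ ∅
  x = 1: [0↦2, 1↦0, 2↦3, 3↦1, 4↦4]  zeros at y ∈ {1}
  x = 2: [0↦0, 1↦1, 2↦3, 3↦1, 4↦0]  zeros at y ∈ {0, 4}
  x = 3: [0↦1, 1↦4, 2↦4, 3↦1, 4↦0]  zeros at y ∈ {4}
  x = 4: [0↦0, 1↦4, 2↦1, 3↦1, 4↦4]  zeros at y ∈ {0}
Collecting zeros: affine points = {(1, 1), (2, 0), (2, 4), (3, 4), (4, 0)}.
Total count |C(F_5)_aff| = 5.


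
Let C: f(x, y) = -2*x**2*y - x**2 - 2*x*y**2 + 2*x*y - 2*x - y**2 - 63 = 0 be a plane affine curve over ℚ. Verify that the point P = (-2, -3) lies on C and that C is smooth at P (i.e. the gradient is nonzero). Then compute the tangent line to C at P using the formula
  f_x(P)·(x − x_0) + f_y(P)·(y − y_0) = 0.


Tangent line at P: -46*x - 30*y - 182 = 0.

Step 1: f(-2, -3) = 0, so P lies on C.
Step 2: partial derivatives
  f_x(x, y) = -4*x*y - 2*x - 2*y**2 + 2*y - 2, f_y(x, y) = -2*x**2 - 4*x*y + 2*x - 2*y.
  f_x(P) = -46, f_y(P) = -30 (gradient nonzero, so P is smooth).
Step 3: tangent line at P: -46·(x − -2) + -30·(y − -3) = 0.
Expanding: -46*x - 30*y - 182 = 0.


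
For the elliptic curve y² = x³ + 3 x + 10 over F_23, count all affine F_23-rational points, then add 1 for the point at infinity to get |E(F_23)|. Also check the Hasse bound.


Affine points = {(2, 1), (2, 22), (3, 0), (5, 9), (5, 14), (7, 11), (7, 12), (12, 7), (12, 16), (14, 6), (14, 17), (15, 7), (15, 16), (17, 11), (17, 12), (18, 10), (18, 13), (19, 7), (19, 16), (22, 11), (22, 12)}; affine count = 21; |E(F_23)| = 22.

Discriminant check: Δ ∝ 4a³ + 27b² = 4·3³ + 27·10² = 4·27 + 27·100 ≡ 2 (mod 23). Nonzero ⇒ E is nonsingular.
For each x ∈ F_23, compute rhs = x³ + 3·x + 10 mod 23, then count y ∈ F_23 with y² ≡ rhs.
  x = 0: rhs = 10, matching y values: none (0 points).
  x = 1: rhs = 14, matching y values: none (0 points).
  x = 2: rhs = 1, matching y values: 1, 22 (2 points).
  x = 3: rhs = 0, matching y values: 0 (1 points).
  x = 4: rhs = 17, matching y values: none (0 points).
  x = 5: rhs = 12, matching y values: 9, 14 (2 points).
  x = 6: rhs = 14, matching y values: none (0 points).
  x = 7: rhs = 6, matching y values: 11, 12 (2 points).
  x = 8: rhs = 17, matching y values: none (0 points).
  x = 9: rhs = 7, matching y values: none (0 points).
  x = 10: rhs = 5, matching y values: none (0 points).
  x = 11: rhs = 17, matching y values: none (0 points).
  x = 12: rhs = 3, matching y values: 7, 16 (2 points).
  x = 13: rhs = 15, matching y values: none (0 points).
  x = 14: rhs = 13, matching y values: 6, 17 (2 points).
  x = 15: rhs = 3, matching y values: 7, 16 (2 points).
  x = 16: rhs = 14, matching y values: none (0 points).
  x = 17: rhs = 6, matching y values: 11, 12 (2 points).
  x = 18: rhs = 8, matching y values: 10, 13 (2 points).
  x = 19: rhs = 3, matching y values: 7, 16 (2 points).
  x = 20: rhs = 20, matching y values: none (0 points).
  x = 21: rhs = 19, matching y values: none (0 points).
  x = 22: rhs = 6, matching y values: 11, 12 (2 points).
Total affine count: 21.
Full point count |E(F_23)| = 21 + 1 = 22.
Hasse bound: |22 − (23+1)| = |-2| = 2 ≤ 2√23 ≈ 9.5917 ✓.


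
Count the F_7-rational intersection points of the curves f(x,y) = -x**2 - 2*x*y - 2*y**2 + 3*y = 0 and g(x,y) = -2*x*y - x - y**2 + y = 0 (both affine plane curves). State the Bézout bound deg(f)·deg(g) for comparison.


Common zeros: {(0, 0), (1, 2)}; count = 2; Bézout bound = 4.

deg(f) = 2, deg(g) = 2, so Bézout bound = 4.
Scan x ∈ F_7. For each x, list the y ∈ F_7 with f(x, y) ≡ 0 and those with g(x, y) ≡ 0 (mod 7); the common zeros in that column are the intersection.
  x = 0: f ≡ 0 at y ∈ {0, 5}; g ≡ 0 at y ∈ {0, 1}; common: {0}.
  x = 1: f ≡ 0 at y ∈ {2}; g ≡ 0 at y ∈ {2, 4}; common: {2}.
  x = 2: f ≡ 0 at y ∈ {1, 2}; g ≡ 0 at y ∈ {5, 6}; common: ∅.
  x = 3: f ≡ 0 at y ∈ {1}; g ≡ 0 at y ∈ ∅; common: ∅.
  x = 4: f ≡ 0 at y ∈ {3, 5}; g ≡ 0 at y ∈ ∅; common: ∅.
  x = 5: f ≡ 0 at y ∈ ∅; g ≡ 0 at y ∈ ∅; common: ∅.
  x = 6: f ≡ 0 at y ∈ ∅; g ≡ 0 at y ∈ ∅; common: ∅.
Collecting: common zeros = {(0, 0), (1, 2)}, so the count is 2.
Comparison with the Bézout bound: 2 ≤ 4 = deg(f)·deg(g), as expected for curves with no common component (the affine F_7-count falls short of the bound because intersections may lie at infinity, over extension fields, or carry multiplicity).


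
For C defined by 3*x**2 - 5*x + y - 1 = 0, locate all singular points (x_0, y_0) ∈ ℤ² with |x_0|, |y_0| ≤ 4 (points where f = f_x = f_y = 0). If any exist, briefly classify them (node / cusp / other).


No singular points in the scanned grid; C is smooth there.

Compute partial derivatives:
  f_x = 6*x - 5.
  f_y = 1.
f_y = 1 is a nonzero constant, so f_y never vanishes: no point (x, y) can satisfy f = f_x = f_y = 0. In particular no (x, y) ∈ {−4, ..., 4}² is singular; the curve is smooth.


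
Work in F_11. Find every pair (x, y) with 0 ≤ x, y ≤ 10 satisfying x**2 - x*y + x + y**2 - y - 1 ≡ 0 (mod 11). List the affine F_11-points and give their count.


Affine F_11-points: {(0, 4), (0, 8), (1, 1), (2, 7), (3, 0), (3, 4), (4, 7), (4, 9), (7, 0), (7, 8), (10, 1), (10, 10)}; count = 12.

For each of the 121 pairs (x, y) ∈ F_11², evaluate f(x, y) mod 11. Record the zeros.
  x = 0: [0↦10, 1↦10, 2↦1, 3↦5, 4↦0, 5↦8, 6↦7, 7↦8, 8↦0, 9↦5, 10↦1]  zeros at y ∈ {4, 8}
  x = 1: [0↦1, 1↦0, 2↦1, 3↦4, 4↦9, 5↦5, 6↦3, 7↦3, 8↦5, 9↦9, 10↦4]  zeros at y ∈ {1}
  x = 2: [0↦5, 1↦3, 2↦3, 3↦5, 4↦9, 5↦4, 6↦1, 7↦0, 8↦1, 9↦4, 10↦9]  zeros at y ∈ {7}
  x = 3: [0↦0, 1↦8, 2↦7, 3↦8, 4↦0, 5↦5, 6↦1, 7↦10, 8↦10, 9↦1, 10↦5]  zeros at y ∈ {0, 4}
  x = 4: [0↦8, 1↦4, 2↦2, 3↦2, 4↦4, 5↦8, 6↦3, 7↦0, 8↦10, 9↦0, 10↦3]  zeros at y ∈ {7, 9}
  x = 5: [0↦7, 1↦2, 2↦10, 3↦9, 4↦10, 5↦2, 6↦7, 7↦3, 8↦1, 9↦1, 10↦3]  zeros at y ∈ ∅
  x = 6: [0↦8, 1↦2, 2↦9, 3↦7, 4↦7, 5↦9, 6↦2, 7↦8, 8↦5, 9↦4, 10↦5]  zeros at y ∈ ∅
  x = 7: [0↦0, 1↦4, 2↦10, 3↦7, 4↦6, 5↦7, 6↦10, 7↦4, 8↦0, 9↦9, 10↦9]  zeros at y ∈ {0, 8}
  x = 8: [0↦5, 1↦8, 2↦2, 3↦9, 4↦7, 5↦7, 6↦9, 7↦2, 8↦8, 9↦5, 10↦4]  zeros at y ∈ ∅
  x = 9: [0↦1, 1↦3, 2↦7, 3↦2, 4↦10, 5↦9, 6↦10, 7↦2, 8↦7, 9↦3, 10↦1]  zeros at y ∈ ∅
  x = 10: [0↦10, 1↦0, 2↦3, 3↦8, 4↦4, 5↦2, 6↦2, 7↦4, 8↦8, 9↦3, 10↦0]  zeros at y ∈ {1, 10}
Collecting zeros: affine points = {(0, 4), (0, 8), (1, 1), (2, 7), (3, 0), (3, 4), (4, 7), (4, 9), (7, 0), (7, 8), (10, 1), (10, 10)}.
Total count |C(F_11)_aff| = 12.


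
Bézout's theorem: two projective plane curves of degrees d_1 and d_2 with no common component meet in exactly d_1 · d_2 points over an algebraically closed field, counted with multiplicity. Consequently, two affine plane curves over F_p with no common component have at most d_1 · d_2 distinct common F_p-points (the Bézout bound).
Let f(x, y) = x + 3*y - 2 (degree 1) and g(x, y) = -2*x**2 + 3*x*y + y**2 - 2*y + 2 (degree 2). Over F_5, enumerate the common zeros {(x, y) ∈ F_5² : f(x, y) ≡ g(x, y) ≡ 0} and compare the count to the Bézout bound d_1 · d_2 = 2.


Common zeros: {(0, 4)}; count = 1; Bézout bound = 2.

deg(f) = 1, deg(g) = 2, so Bézout bound = 2.
Scan x ∈ F_5. For each x, list the y ∈ F_5 with f(x, y) ≡ 0 and those with g(x, y) ≡ 0 (mod 5); the common zeros in that column are the intersection.
  x = 0: f ≡ 0 at y ∈ {4}; g ≡ 0 at y ∈ {3, 4}; common: {4}.
  x = 1: f ≡ 0 at y ∈ {2}; g ≡ 0 at y ∈ {0, 4}; common: ∅.
  x = 2: f ≡ 0 at y ∈ {0}; g ≡ 0 at y ∈ {3}; common: ∅.
  x = 3: f ≡ 0 at y ∈ {3}; g ≡ 0 at y ∈ ∅; common: ∅.
  x = 4: f ≡ 0 at y ∈ {1}; g ≡ 0 at y ∈ {0}; common: ∅.
Collecting: common zeros = {(0, 4)}, so the count is 1.
Comparison with the Bézout bound: 1 ≤ 2 = deg(f)·deg(g), as expected for curves with no common component (the affine F_5-count falls short of the bound because intersections may lie at infinity, over extension fields, or carry multiplicity).
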